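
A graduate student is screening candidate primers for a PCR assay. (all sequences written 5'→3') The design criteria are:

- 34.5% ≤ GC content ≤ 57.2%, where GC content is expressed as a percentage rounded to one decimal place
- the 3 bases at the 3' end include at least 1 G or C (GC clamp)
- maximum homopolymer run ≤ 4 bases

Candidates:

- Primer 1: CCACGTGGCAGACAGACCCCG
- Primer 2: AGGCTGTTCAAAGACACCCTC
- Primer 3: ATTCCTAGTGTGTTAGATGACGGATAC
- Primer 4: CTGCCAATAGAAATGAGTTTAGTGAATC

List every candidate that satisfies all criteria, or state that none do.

Primer 2, Primer 3 and Primer 4.

Primer 1 (21 nt, A=5 T=1 G=6 C=9): GC 15/21 = 71.4%, outside 34.5–57.2% ✗; 3' end CCG has 3 G/C ✓; longest run = 4 ✓ — fails.
Primer 2 (21 nt, A=6 T=4 G=4 C=7): GC 11/21 = 52.4% ✓; 3' end CTC has 2 G/C ✓; longest run = 3 ✓ — passes.
Primer 3 (27 nt, A=7 T=9 G=7 C=4): GC 11/27 = 40.7% ✓; 3' end TAC has 1 G/C ✓; longest run = 2 ✓ — passes.
Primer 4 (28 nt, A=10 T=8 G=6 C=4): GC 10/28 = 35.7% ✓; 3' end ATC has 1 G/C ✓; longest run = 3 ✓ — passes.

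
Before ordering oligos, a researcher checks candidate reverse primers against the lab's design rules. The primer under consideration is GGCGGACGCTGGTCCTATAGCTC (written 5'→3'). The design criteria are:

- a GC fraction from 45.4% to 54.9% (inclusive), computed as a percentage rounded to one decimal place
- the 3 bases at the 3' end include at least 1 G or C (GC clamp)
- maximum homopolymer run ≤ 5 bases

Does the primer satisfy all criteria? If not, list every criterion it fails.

Base counts: A=3, T=5, G=8, C=7 (length 23).
GC content: GC 15/23 = 65.2%, outside 45.4–54.9% ✗
GC clamp: 3' end CTC has 2 G/C ✓
homopolymer run: longest run = 2 ✓

Fails: GC content.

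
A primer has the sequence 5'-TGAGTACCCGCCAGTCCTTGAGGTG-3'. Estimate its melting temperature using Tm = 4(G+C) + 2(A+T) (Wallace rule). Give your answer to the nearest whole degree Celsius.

80°C

Base counts: A=4, T=6, G=8, C=7 (length 25).
Tm = 2·(4+6) + 4·(8+7) = 2·10 + 4·15 = 20 + 60 = 80°C.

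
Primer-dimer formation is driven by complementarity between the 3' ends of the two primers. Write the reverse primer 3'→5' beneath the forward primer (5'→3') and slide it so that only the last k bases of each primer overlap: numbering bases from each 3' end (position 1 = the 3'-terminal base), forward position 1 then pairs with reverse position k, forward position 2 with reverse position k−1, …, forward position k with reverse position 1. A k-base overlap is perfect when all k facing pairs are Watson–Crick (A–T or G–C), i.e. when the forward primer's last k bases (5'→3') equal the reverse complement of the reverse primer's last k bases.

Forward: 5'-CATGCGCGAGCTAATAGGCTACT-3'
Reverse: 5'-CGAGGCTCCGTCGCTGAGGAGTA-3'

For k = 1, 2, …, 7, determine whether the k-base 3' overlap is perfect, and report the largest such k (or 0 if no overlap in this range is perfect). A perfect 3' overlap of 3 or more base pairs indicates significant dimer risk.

Longest perfect overlap: 4 complementary base pairs; significant dimer risk (threshold 3).

Last 7 bases (5'→3') — forward …GGCTACT, reverse …AGGAGTA.
Reverse complement of the reverse primer's last 7 bases: TACTCCT; its first k bases are the reverse complement of the reverse primer's last k bases, so a perfect k-base overlap needs the forward primer's last k bases to equal them.
Comparing (forward last k vs required): k=1: T vs T ✓; k=2: CT vs TA ✗; k=3: ACT vs TAC ✗; k=4: TACT vs TACT ✓; k=5: CTACT vs TACTC ✗; k=6: GCTACT vs TACTCC ✗; k=7: GGCTACT vs TACTCCT ✗.
Perfect overlaps at k = 1, 4; the largest is 4.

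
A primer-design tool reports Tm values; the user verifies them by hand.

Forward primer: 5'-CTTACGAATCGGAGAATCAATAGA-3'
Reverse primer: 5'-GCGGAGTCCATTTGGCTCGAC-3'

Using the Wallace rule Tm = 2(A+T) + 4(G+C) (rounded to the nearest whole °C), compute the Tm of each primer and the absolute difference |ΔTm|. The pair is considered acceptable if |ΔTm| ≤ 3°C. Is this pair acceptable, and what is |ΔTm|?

|ΔTm| = 2°C; the pair is acceptable.

Forward: A=10 T=5 G=5 C=4 → Tm = 2·15 + 4·9 = 66°C.
Reverse: A=3 T=5 G=7 C=6 → Tm = 2·8 + 4·13 = 68°C.
|ΔTm| = |66 − 68| = 2°C, ≤ 3°C.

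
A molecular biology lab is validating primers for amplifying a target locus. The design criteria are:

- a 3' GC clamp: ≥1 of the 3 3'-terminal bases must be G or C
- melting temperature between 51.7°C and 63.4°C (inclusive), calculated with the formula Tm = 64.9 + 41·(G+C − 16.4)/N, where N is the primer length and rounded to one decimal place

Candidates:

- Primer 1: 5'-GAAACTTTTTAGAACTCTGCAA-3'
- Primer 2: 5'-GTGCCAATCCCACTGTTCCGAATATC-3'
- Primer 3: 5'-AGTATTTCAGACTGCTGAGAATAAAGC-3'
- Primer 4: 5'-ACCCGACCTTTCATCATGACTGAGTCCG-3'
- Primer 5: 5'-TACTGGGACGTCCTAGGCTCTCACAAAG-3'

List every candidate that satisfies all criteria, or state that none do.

Primer 2, Primer 3, Primer 4 and Primer 5.

Primer 1 (22 nt, A=8 T=7 G=3 C=4): 3' end CAA has 1 G/C ✓; Tm = 64.9 + 41·(7 − 16.4)/22 = 47.4°C, outside 51.7–63.4°C ✗ — fails.
Primer 2 (26 nt, A=6 T=7 G=4 C=9): 3' end ATC has 1 G/C ✓; Tm = 64.9 + 41·(13 − 16.4)/26 = 59.5°C ✓ — passes.
Primer 3 (27 nt, A=10 T=7 G=6 C=4): 3' end AGC has 2 G/C ✓; Tm = 64.9 + 41·(10 − 16.4)/27 = 55.2°C ✓ — passes.
Primer 4 (28 nt, A=6 T=7 G=5 C=10): 3' end CCG has 3 G/C ✓; Tm = 64.9 + 41·(15 − 16.4)/28 = 62.9°C ✓ — passes.
Primer 5 (28 nt, A=7 T=6 G=7 C=8): 3' end AAG has 1 G/C ✓; Tm = 64.9 + 41·(15 − 16.4)/28 = 62.9°C ✓ — passes.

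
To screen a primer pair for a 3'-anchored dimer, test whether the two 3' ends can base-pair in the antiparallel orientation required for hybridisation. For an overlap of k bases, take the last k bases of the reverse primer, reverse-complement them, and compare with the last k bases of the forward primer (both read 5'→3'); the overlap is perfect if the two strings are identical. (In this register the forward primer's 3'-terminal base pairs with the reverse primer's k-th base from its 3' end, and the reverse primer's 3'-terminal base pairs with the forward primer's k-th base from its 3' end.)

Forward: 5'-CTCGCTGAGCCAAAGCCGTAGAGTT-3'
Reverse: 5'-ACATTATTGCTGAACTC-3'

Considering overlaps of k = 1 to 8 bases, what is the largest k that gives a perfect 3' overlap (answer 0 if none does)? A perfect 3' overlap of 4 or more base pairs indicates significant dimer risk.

Last 8 bases (5'→3') — forward …GTAGAGTT, reverse …CTGAACTC.
Reverse complement of the reverse primer's last 8 bases: GAGTTCAG; its first k bases are the reverse complement of the reverse primer's last k bases, so a perfect k-base overlap needs the forward primer's last k bases to equal them.
Comparing (forward last k vs required): k=1: T vs G ✗; k=2: TT vs GA ✗; k=3: GTT vs GAG ✗; k=4: AGTT vs GAGT ✗; k=5: GAGTT vs GAGTT ✓; k=6: AGAGTT vs GAGTTC ✗; k=7: TAGAGTT vs GAGTTCA ✗; k=8: GTAGAGTT vs GAGTTCAG ✗.
Only k = 5 is perfect, so the longest perfect 3' overlap is 5.

Longest perfect overlap: 5 complementary base pairs; significant dimer risk (threshold 4).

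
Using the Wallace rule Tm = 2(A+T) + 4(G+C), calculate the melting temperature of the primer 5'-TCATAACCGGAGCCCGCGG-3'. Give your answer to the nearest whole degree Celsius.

64°C

Base counts: A=4, T=2, G=6, C=7 (length 19).
Tm = 2·(4+2) + 4·(6+7) = 2·6 + 4·13 = 12 + 52 = 64°C.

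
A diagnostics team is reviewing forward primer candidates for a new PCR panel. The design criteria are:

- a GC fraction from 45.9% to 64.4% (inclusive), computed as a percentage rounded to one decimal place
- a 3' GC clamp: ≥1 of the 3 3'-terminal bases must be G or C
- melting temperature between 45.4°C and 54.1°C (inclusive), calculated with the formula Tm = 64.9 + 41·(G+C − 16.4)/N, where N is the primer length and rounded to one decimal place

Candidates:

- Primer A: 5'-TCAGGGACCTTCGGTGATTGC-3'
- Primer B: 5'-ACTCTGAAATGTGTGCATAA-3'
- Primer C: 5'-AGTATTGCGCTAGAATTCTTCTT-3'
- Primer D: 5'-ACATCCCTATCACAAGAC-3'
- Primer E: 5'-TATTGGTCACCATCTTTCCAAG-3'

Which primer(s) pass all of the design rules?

Primer A (21 nt, A=3 T=6 G=7 C=5): GC 12/21 = 57.1% ✓; 3' end TGC has 2 G/C ✓; Tm = 64.9 + 41·(12 − 16.4)/21 = 56.3°C, outside 45.4–54.1°C ✗ — fails.
Primer B (20 nt, A=7 T=6 G=4 C=3): GC 7/20 = 35.0%, outside 45.9–64.4% ✗; 3' end TAA has 0 G/C, need ≥1 ✗; Tm = 64.9 + 41·(7 − 16.4)/20 = 45.6°C ✓ — fails.
Primer C (23 nt, A=5 T=10 G=4 C=4): GC 8/23 = 34.8%, outside 45.9–64.4% ✗; 3' end CTT has 1 G/C ✓; Tm = 64.9 + 41·(8 − 16.4)/23 = 49.9°C ✓ — fails.
Primer D (18 nt, A=7 T=3 G=1 C=7): GC 8/18 = 44.4%, outside 45.9–64.4% ✗; 3' end GAC has 2 G/C ✓; Tm = 64.9 + 41·(8 − 16.4)/18 = 45.8°C ✓ — fails.
Primer E (22 nt, A=5 T=8 G=3 C=6): GC 9/22 = 40.9%, outside 45.9–64.4% ✗; 3' end AAG has 1 G/C ✓; Tm = 64.9 + 41·(9 − 16.4)/22 = 51.1°C ✓ — fails.

None of the candidates satisfy all criteria.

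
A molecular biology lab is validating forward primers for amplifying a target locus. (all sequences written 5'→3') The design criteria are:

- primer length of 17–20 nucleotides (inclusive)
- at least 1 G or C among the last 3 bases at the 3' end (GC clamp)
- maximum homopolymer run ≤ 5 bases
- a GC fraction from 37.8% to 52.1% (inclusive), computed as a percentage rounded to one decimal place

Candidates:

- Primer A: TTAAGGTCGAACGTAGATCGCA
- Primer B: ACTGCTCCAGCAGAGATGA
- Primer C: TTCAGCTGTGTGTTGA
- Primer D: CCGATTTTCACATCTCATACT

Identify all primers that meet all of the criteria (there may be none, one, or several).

Primer A (22 nt, A=7 T=5 G=6 C=4): length 22, outside 17–20 ✗; 3' end GCA has 2 G/C ✓; longest run = 2 ✓; GC 10/22 = 45.5% ✓ — fails.
Primer B (19 nt, A=6 T=3 G=5 C=5): length 19 ✓; 3' end TGA has 1 G/C ✓; longest run = 2 ✓; GC 10/19 = 52.6%, outside 37.8–52.1% ✗ — fails.
Primer C (16 nt, A=2 T=7 G=5 C=2): length 16, outside 17–20 ✗; 3' end TGA has 1 G/C ✓; longest run = 2 ✓; GC 7/16 = 43.8% ✓ — fails.
Primer D (21 nt, A=5 T=8 G=1 C=7): length 21, outside 17–20 ✗; 3' end ACT has 1 G/C ✓; longest run = 4 ✓; GC 8/21 = 38.1% ✓ — fails.

None of the candidates satisfy all criteria.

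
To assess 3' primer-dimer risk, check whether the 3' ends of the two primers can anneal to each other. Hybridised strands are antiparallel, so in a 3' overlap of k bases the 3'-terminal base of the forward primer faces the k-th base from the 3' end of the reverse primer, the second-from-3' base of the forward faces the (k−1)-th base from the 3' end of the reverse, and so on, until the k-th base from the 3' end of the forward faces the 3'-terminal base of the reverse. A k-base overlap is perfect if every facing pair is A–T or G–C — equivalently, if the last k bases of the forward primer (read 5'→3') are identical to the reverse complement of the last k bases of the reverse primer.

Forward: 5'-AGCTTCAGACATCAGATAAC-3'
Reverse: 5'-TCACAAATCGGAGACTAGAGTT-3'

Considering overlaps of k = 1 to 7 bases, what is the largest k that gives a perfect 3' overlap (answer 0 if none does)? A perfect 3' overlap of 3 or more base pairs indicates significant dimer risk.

Last 7 bases (5'→3') — forward …AGATAAC, reverse …TAGAGTT.
Reverse complement of the reverse primer's last 7 bases: AACTCTA; its first k bases are the reverse complement of the reverse primer's last k bases, so a perfect k-base overlap needs the forward primer's last k bases to equal them.
Comparing (forward last k vs required): k=1: C vs A ✗; k=2: AC vs AA ✗; k=3: AAC vs AAC ✓; k=4: TAAC vs AACT ✗; k=5: ATAAC vs AACTC ✗; k=6: GATAAC vs AACTCT ✗; k=7: AGATAAC vs AACTCTA ✗.
Only k = 3 is perfect, so the longest perfect 3' overlap is 3.

Longest perfect overlap: 3 complementary base pairs; significant dimer risk (threshold 3).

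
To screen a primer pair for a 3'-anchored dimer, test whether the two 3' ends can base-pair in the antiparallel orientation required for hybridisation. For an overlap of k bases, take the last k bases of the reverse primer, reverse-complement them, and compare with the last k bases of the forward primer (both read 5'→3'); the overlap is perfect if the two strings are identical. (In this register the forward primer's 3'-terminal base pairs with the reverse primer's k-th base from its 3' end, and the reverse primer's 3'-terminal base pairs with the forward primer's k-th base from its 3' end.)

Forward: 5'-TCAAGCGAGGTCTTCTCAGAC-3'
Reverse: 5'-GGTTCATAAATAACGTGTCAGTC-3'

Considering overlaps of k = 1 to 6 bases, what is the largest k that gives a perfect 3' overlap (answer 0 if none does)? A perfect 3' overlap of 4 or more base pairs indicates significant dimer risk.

Longest perfect overlap: 3 complementary base pairs; below the dimer-risk threshold (threshold 4).

Last 6 bases (5'→3') — forward …TCAGAC, reverse …TCAGTC.
Reverse complement of the reverse primer's last 6 bases: GACTGA; its first k bases are the reverse complement of the reverse primer's last k bases, so a perfect k-base overlap needs the forward primer's last k bases to equal them.
Comparing (forward last k vs required): k=1: C vs G ✗; k=2: AC vs GA ✗; k=3: GAC vs GAC ✓; k=4: AGAC vs GACT ✗; k=5: CAGAC vs GACTG ✗; k=6: TCAGAC vs GACTGA ✗.
Only k = 3 is perfect, so the longest perfect 3' overlap is 3.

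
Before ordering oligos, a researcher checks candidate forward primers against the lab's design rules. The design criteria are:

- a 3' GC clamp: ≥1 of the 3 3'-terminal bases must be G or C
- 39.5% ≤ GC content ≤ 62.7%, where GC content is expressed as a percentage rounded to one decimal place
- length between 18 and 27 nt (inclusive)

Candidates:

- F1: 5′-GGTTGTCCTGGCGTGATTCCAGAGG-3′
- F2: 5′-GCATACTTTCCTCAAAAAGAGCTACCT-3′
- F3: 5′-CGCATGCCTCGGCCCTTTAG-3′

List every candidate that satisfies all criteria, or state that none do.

F1 (25 nt, A=3 T=7 G=10 C=5): 3' end AGG has 2 G/C ✓; GC 15/25 = 60.0% ✓; length 25 ✓ — passes.
F2 (27 nt, A=9 T=7 G=3 C=8): 3' end CCT has 2 G/C ✓; GC 11/27 = 40.7% ✓; length 27 ✓ — passes.
F3 (20 nt, A=2 T=5 G=5 C=8): 3' end TAG has 1 G/C ✓; GC 13/20 = 65.0%, outside 39.5–62.7% ✗; length 20 ✓ — fails.

F1 and F2.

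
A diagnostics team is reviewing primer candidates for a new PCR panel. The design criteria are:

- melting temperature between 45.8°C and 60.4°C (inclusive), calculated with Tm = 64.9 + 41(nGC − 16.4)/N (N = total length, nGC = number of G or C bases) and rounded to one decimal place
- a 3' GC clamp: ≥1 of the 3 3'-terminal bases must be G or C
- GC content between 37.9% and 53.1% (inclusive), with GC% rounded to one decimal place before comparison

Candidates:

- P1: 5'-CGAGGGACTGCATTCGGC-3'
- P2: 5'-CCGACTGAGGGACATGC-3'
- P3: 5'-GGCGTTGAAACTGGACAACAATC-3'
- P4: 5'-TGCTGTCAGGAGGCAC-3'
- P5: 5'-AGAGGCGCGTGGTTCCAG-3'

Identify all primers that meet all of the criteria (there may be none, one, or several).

P3 only.

P1 (18 nt, A=3 T=3 G=7 C=5): Tm = 64.9 + 41·(12 − 16.4)/18 = 54.9°C ✓; 3' end GGC has 3 G/C ✓; GC 12/18 = 66.7%, outside 37.9–53.1% ✗ — fails.
P2 (17 nt, A=4 T=2 G=6 C=5): Tm = 64.9 + 41·(11 − 16.4)/17 = 51.9°C ✓; 3' end TGC has 2 G/C ✓; GC 11/17 = 64.7%, outside 37.9–53.1% ✗ — fails.
P3 (23 nt, A=8 T=4 G=6 C=5): Tm = 64.9 + 41·(11 − 16.4)/23 = 55.3°C ✓; 3' end ATC has 1 G/C ✓; GC 11/23 = 47.8% ✓ — passes.
P4 (16 nt, A=3 T=3 G=6 C=4): Tm = 64.9 + 41·(10 − 16.4)/16 = 48.5°C ✓; 3' end CAC has 2 G/C ✓; GC 10/16 = 62.5%, outside 37.9–53.1% ✗ — fails.
P5 (18 nt, A=3 T=3 G=8 C=4): Tm = 64.9 + 41·(12 − 16.4)/18 = 54.9°C ✓; 3' end CAG has 2 G/C ✓; GC 12/18 = 66.7%, outside 37.9–53.1% ✗ — fails.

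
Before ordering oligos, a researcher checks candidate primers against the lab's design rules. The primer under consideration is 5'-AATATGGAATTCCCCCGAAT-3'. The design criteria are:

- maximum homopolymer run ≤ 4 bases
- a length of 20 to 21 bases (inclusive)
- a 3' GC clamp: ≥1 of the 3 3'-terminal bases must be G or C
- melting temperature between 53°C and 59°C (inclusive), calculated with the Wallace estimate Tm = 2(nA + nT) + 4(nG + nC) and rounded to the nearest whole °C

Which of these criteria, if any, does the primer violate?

Base counts: A=7, T=5, G=3, C=5 (length 20).
homopolymer run: longest run = 5, exceeds 4 ✗
length: length 20 ✓
GC clamp: 3' end AAT has 0 G/C, need ≥1 ✗
Tm: Tm = 2·12 + 4·8 = 56°C ✓

Fails: homopolymer run, GC clamp.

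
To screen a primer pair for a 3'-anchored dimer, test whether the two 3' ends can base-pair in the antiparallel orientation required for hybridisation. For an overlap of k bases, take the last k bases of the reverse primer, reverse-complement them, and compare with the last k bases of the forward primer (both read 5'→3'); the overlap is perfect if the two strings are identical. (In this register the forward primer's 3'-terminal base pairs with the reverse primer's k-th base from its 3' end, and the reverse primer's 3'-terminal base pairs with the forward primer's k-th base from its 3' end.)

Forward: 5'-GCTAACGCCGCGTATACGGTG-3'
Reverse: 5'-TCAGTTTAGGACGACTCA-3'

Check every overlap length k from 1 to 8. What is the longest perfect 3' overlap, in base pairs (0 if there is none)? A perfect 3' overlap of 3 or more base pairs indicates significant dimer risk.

Last 8 bases (5'→3') — forward …ATACGGTG, reverse …ACGACTCA.
Reverse complement of the reverse primer's last 8 bases: TGAGTCGT; its first k bases are the reverse complement of the reverse primer's last k bases, so a perfect k-base overlap needs the forward primer's last k bases to equal them.
Comparing (forward last k vs required): k=1: G vs T ✗; k=2: TG vs TG ✓; k=3: GTG vs TGA ✗; k=4: GGTG vs TGAG ✗; k=5: CGGTG vs TGAGT ✗; k=6: ACGGTG vs TGAGTC ✗; k=7: TACGGTG vs TGAGTCG ✗; k=8: ATACGGTG vs TGAGTCGT ✗.
Only k = 2 is perfect, so the longest perfect 3' overlap is 2.

Longest perfect overlap: 2 complementary base pairs; below the dimer-risk threshold (threshold 3).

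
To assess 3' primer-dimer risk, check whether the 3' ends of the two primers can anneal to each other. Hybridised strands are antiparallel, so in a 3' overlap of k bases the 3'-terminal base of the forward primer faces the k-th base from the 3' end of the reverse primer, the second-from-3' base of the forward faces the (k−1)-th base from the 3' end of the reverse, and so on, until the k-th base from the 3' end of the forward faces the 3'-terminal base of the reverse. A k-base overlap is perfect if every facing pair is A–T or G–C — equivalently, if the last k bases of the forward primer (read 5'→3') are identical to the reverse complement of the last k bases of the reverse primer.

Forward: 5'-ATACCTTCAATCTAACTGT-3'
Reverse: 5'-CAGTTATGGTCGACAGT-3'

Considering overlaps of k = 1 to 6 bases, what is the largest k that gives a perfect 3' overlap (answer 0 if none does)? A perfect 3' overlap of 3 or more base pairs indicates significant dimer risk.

Last 6 bases (5'→3') — forward …AACTGT, reverse …GACAGT.
Reverse complement of the reverse primer's last 6 bases: ACTGTC; its first k bases are the reverse complement of the reverse primer's last k bases, so a perfect k-base overlap needs the forward primer's last k bases to equal them.
Comparing (forward last k vs required): k=1: T vs A ✗; k=2: GT vs AC ✗; k=3: TGT vs ACT ✗; k=4: CTGT vs ACTG ✗; k=5: ACTGT vs ACTGT ✓; k=6: AACTGT vs ACTGTC ✗.
Only k = 5 is perfect, so the longest perfect 3' overlap is 5.

Longest perfect overlap: 5 complementary base pairs; significant dimer risk (threshold 3).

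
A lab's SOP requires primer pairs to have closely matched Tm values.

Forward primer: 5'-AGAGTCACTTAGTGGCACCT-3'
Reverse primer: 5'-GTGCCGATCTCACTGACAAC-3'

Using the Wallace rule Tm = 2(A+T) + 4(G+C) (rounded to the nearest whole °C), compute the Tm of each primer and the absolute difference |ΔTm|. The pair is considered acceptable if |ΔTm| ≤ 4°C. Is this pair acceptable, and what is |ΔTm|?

Forward: A=5 T=5 G=5 C=5 → Tm = 2·10 + 4·10 = 60°C.
Reverse: A=5 T=4 G=4 C=7 → Tm = 2·9 + 4·11 = 62°C.
|ΔTm| = |60 − 62| = 2°C, ≤ 4°C.

|ΔTm| = 2°C; the pair is acceptable.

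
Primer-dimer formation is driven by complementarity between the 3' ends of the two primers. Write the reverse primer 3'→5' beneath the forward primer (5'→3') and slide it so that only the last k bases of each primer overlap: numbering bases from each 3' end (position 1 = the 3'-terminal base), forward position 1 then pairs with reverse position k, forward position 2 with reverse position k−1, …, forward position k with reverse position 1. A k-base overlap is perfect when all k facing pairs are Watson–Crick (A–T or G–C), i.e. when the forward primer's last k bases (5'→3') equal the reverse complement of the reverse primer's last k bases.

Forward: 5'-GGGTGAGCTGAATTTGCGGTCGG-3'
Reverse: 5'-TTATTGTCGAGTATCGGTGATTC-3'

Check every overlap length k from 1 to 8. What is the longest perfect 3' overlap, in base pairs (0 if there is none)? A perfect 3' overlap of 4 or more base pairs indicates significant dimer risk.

Longest perfect overlap: 1 complementary base pair; below the dimer-risk threshold (threshold 4).

Last 8 bases (5'→3') — forward …GCGGTCGG, reverse …GGTGATTC.
Reverse complement of the reverse primer's last 8 bases: GAATCACC; its first k bases are the reverse complement of the reverse primer's last k bases, so a perfect k-base overlap needs the forward primer's last k bases to equal them.
Comparing (forward last k vs required): k=1: G vs G ✓; k=2: GG vs GA ✗; k=3: CGG vs GAA ✗; k=4: TCGG vs GAAT ✗; k=5: GTCGG vs GAATC ✗; k=6: GGTCGG vs GAATCA ✗; k=7: CGGTCGG vs GAATCAC ✗; k=8: GCGGTCGG vs GAATCACC ✗.
Only k = 1 is perfect, so the longest perfect 3' overlap is 1.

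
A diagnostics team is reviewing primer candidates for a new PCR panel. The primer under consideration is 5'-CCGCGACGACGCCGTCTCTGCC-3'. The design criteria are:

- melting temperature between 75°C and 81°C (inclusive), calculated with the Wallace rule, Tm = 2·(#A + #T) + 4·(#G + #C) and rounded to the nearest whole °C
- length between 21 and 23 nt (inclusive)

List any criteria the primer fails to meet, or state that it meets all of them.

Base counts: A=2, T=3, G=6, C=11 (length 22).
Tm: Tm = 2·5 + 4·17 = 78°C ✓
length: length 22 ✓

Meets all criteria.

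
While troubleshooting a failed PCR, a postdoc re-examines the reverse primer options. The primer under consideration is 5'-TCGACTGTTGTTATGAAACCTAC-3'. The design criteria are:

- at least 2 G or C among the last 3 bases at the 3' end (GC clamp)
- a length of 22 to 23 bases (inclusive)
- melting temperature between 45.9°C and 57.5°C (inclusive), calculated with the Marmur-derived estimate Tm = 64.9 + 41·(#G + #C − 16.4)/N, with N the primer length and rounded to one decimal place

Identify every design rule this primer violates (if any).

Fails: GC clamp.

Base counts: A=6, T=8, G=4, C=5 (length 23).
GC clamp: 3' end TAC has 1 G/C, need ≥2 ✗
length: length 23 ✓
Tm: Tm = 64.9 + 41·(9 − 16.4)/23 = 51.7°C ✓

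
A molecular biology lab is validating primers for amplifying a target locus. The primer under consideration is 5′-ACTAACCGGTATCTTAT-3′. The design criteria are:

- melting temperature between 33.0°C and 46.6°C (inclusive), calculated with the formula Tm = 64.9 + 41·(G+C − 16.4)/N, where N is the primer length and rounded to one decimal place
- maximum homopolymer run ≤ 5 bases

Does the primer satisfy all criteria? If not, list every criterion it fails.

Meets all criteria.

Base counts: A=5, T=6, G=2, C=4 (length 17).
Tm: Tm = 64.9 + 41·(6 − 16.4)/17 = 39.8°C ✓
homopolymer run: longest run = 2 ✓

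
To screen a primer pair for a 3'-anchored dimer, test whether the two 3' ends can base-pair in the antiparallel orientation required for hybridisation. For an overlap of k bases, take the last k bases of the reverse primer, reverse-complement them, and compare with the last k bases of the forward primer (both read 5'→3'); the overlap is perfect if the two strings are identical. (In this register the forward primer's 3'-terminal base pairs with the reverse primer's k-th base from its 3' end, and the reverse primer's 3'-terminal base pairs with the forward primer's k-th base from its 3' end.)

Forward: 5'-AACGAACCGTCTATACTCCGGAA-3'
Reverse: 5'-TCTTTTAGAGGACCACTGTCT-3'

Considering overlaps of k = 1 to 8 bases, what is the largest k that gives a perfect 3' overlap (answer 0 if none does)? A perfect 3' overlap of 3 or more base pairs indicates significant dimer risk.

Last 8 bases (5'→3') — forward …CTCCGGAA, reverse …CACTGTCT.
Reverse complement of the reverse primer's last 8 bases: AGACAGTG; its first k bases are the reverse complement of the reverse primer's last k bases, so a perfect k-base overlap needs the forward primer's last k bases to equal them.
Comparing (forward last k vs required): k=1: A vs A ✓; k=2: AA vs AG ✗; k=3: GAA vs AGA ✗; k=4: GGAA vs AGAC ✗; k=5: CGGAA vs AGACA ✗; k=6: CCGGAA vs AGACAG ✗; k=7: TCCGGAA vs AGACAGT ✗; k=8: CTCCGGAA vs AGACAGTG ✗.
Only k = 1 is perfect, so the longest perfect 3' overlap is 1.

Longest perfect overlap: 1 complementary base pair; below the dimer-risk threshold (threshold 3).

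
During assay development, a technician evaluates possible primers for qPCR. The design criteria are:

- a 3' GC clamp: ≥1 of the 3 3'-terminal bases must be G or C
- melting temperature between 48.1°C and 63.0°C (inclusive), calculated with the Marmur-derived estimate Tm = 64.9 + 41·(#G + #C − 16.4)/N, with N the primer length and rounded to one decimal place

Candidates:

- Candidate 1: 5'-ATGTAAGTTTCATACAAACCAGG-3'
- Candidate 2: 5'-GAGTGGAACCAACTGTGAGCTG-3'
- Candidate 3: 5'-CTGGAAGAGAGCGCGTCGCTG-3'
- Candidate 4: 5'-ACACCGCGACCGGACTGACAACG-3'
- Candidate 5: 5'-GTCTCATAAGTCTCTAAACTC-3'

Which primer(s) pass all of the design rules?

Candidate 1, Candidate 2, Candidate 3, Candidate 4 and Candidate 5.

Candidate 1 (23 nt, A=9 T=6 G=4 C=4): 3' end AGG has 2 G/C ✓; Tm = 64.9 + 41·(8 − 16.4)/23 = 49.9°C ✓ — passes.
Candidate 2 (22 nt, A=6 T=4 G=8 C=4): 3' end CTG has 2 G/C ✓; Tm = 64.9 + 41·(12 − 16.4)/22 = 56.7°C ✓ — passes.
Candidate 3 (21 nt, A=4 T=3 G=9 C=5): 3' end CTG has 2 G/C ✓; Tm = 64.9 + 41·(14 − 16.4)/21 = 60.2°C ✓ — passes.
Candidate 4 (23 nt, A=7 T=1 G=6 C=9): 3' end ACG has 2 G/C ✓; Tm = 64.9 + 41·(15 − 16.4)/23 = 62.4°C ✓ — passes.
Candidate 5 (21 nt, A=6 T=7 G=2 C=6): 3' end CTC has 2 G/C ✓; Tm = 64.9 + 41·(8 − 16.4)/21 = 48.5°C ✓ — passes.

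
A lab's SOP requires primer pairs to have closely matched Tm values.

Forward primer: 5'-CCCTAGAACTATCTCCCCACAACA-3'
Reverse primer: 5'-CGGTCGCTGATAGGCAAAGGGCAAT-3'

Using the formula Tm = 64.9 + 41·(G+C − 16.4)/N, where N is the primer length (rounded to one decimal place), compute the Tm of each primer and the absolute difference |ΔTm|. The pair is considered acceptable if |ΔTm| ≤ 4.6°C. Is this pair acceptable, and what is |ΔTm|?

Forward: G+C = 12, N = 24 → Tm = 64.9 + 41·(12 − 16.4)/24 = 57.4°C.
Reverse: G+C = 14, N = 25 → Tm = 64.9 + 41·(14 − 16.4)/25 = 61.0°C.
|ΔTm| = |57.4 − 61.0| = 3.6°C, ≤ 4.6°C.

|ΔTm| = 3.6°C; the pair is acceptable.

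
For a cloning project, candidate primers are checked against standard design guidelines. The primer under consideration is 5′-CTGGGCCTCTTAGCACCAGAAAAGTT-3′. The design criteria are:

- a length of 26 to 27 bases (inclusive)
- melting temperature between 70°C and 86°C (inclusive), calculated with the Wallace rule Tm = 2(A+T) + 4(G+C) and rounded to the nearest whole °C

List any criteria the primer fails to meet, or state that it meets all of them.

Meets all criteria.

Base counts: A=7, T=6, G=6, C=7 (length 26).
length: length 26 ✓
Tm: Tm = 2·13 + 4·13 = 78°C ✓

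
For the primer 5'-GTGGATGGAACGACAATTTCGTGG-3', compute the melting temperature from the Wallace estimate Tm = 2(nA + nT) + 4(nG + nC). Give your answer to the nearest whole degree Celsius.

Base counts: A=6, T=6, G=9, C=3 (length 24).
Tm = 2·(6+6) + 4·(9+3) = 2·12 + 4·12 = 24 + 48 = 72°C.

72°C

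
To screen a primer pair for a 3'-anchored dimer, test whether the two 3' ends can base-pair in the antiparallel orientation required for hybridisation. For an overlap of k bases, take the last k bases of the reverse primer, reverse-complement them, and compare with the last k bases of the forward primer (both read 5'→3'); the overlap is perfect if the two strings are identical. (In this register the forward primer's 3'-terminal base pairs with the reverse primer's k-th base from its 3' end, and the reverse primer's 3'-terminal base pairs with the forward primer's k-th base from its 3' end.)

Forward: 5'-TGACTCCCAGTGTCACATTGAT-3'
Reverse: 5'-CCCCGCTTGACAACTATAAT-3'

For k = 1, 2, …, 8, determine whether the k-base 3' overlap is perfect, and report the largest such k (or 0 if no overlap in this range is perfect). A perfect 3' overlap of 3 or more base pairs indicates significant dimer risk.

Longest perfect overlap: 2 complementary base pairs; below the dimer-risk threshold (threshold 3).

Last 8 bases (5'→3') — forward …ACATTGAT, reverse …ACTATAAT.
Reverse complement of the reverse primer's last 8 bases: ATTATAGT; its first k bases are the reverse complement of the reverse primer's last k bases, so a perfect k-base overlap needs the forward primer's last k bases to equal them.
Comparing (forward last k vs required): k=1: T vs A ✗; k=2: AT vs AT ✓; k=3: GAT vs ATT ✗; k=4: TGAT vs ATTA ✗; k=5: TTGAT vs ATTAT ✗; k=6: ATTGAT vs ATTATA ✗; k=7: CATTGAT vs ATTATAG ✗; k=8: ACATTGAT vs ATTATAGT ✗.
Only k = 2 is perfect, so the longest perfect 3' overlap is 2.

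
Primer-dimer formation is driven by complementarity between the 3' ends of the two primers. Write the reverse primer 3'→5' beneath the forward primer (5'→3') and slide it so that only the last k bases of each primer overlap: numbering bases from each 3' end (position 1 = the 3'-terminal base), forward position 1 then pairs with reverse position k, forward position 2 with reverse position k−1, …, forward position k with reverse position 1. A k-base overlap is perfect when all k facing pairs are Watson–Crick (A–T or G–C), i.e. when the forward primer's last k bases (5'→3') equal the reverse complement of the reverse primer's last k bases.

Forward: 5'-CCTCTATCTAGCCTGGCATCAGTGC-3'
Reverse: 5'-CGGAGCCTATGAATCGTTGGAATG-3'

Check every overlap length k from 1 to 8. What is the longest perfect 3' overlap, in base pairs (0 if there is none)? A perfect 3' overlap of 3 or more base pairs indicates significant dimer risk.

Longest perfect overlap: 1 complementary base pair; below the dimer-risk threshold (threshold 3).

Last 8 bases (5'→3') — forward …ATCAGTGC, reverse …TTGGAATG.
Reverse complement of the reverse primer's last 8 bases: CATTCCAA; its first k bases are the reverse complement of the reverse primer's last k bases, so a perfect k-base overlap needs the forward primer's last k bases to equal them.
Comparing (forward last k vs required): k=1: C vs C ✓; k=2: GC vs CA ✗; k=3: TGC vs CAT ✗; k=4: GTGC vs CATT ✗; k=5: AGTGC vs CATTC ✗; k=6: CAGTGC vs CATTCC ✗; k=7: TCAGTGC vs CATTCCA ✗; k=8: ATCAGTGC vs CATTCCAA ✗.
Only k = 1 is perfect, so the longest perfect 3' overlap is 1.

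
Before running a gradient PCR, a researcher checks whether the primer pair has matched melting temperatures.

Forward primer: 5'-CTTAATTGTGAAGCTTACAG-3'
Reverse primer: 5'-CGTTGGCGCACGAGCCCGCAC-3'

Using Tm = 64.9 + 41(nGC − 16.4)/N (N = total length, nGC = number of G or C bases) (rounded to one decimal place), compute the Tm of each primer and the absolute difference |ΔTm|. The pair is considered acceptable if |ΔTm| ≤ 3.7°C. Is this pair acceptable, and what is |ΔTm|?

|ΔTm| = 18.5°C; the pair is not acceptable.

Forward: G+C = 7, N = 20 → Tm = 64.9 + 41·(7 − 16.4)/20 = 45.6°C.
Reverse: G+C = 16, N = 21 → Tm = 64.9 + 41·(16 − 16.4)/21 = 64.1°C.
|ΔTm| = |45.6 − 64.1| = 18.5°C, > 3.7°C.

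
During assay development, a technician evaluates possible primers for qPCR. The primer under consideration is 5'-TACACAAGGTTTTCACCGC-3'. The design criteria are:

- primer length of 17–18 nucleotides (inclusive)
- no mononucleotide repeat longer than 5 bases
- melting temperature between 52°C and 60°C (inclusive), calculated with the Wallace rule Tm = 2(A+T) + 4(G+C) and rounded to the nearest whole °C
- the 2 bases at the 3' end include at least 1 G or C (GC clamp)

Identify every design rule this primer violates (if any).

Base counts: A=5, T=5, G=3, C=6 (length 19).
length: length 19, outside 17–18 ✗
homopolymer run: longest run = 4 ✓
Tm: Tm = 2·10 + 4·9 = 56°C ✓
GC clamp: 3' end GC has 2 G/C ✓

Fails: length.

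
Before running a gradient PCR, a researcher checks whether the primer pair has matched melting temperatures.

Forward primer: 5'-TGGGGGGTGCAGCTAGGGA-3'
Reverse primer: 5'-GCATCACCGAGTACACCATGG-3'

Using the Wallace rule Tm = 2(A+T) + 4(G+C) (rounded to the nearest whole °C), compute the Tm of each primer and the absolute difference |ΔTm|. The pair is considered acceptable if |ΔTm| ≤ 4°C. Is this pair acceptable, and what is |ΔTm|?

|ΔTm| = 2°C; the pair is acceptable.

Forward: A=3 T=3 G=11 C=2 → Tm = 2·6 + 4·13 = 64°C.
Reverse: A=6 T=3 G=5 C=7 → Tm = 2·9 + 4·12 = 66°C.
|ΔTm| = |64 − 66| = 2°C, ≤ 4°C.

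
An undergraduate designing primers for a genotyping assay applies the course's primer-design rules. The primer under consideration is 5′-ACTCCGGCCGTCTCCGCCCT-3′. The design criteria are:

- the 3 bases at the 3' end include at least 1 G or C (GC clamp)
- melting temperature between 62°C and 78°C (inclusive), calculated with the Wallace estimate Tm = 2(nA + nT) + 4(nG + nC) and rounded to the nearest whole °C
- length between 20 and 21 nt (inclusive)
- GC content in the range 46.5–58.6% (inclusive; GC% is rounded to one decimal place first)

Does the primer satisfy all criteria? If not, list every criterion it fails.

Fails: GC content.

Base counts: A=1, T=4, G=4, C=11 (length 20).
GC clamp: 3' end CCT has 2 G/C ✓
Tm: Tm = 2·5 + 4·15 = 70°C ✓
length: length 20 ✓
GC content: GC 15/20 = 75.0%, outside 46.5–58.6% ✗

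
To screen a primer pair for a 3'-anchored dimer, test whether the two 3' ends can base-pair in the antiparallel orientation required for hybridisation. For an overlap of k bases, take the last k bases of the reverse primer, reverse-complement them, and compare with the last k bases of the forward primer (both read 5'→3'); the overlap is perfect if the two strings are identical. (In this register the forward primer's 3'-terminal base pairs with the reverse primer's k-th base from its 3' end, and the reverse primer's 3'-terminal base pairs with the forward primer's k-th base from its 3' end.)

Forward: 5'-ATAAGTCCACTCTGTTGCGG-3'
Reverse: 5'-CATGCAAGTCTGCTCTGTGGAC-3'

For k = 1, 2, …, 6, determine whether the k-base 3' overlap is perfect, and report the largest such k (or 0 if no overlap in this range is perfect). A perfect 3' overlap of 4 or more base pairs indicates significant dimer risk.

Longest perfect overlap: 1 complementary base pair; below the dimer-risk threshold (threshold 4).

Last 6 bases (5'→3') — forward …TTGCGG, reverse …GTGGAC.
Reverse complement of the reverse primer's last 6 bases: GTCCAC; its first k bases are the reverse complement of the reverse primer's last k bases, so a perfect k-base overlap needs the forward primer's last k bases to equal them.
Comparing (forward last k vs required): k=1: G vs G ✓; k=2: GG vs GT ✗; k=3: CGG vs GTC ✗; k=4: GCGG vs GTCC ✗; k=5: TGCGG vs GTCCA ✗; k=6: TTGCGG vs GTCCAC ✗.
Only k = 1 is perfect, so the longest perfect 3' overlap is 1.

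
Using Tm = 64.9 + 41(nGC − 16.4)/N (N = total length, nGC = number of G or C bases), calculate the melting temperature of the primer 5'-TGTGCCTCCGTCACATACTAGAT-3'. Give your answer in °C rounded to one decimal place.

Base counts: A=5, T=7, G=4, C=7; G+C = 11, N = 23.
Tm = 64.9 + 41·(11 − 16.4)/23 = 64.9 + -221.40/23 = 55.3°C.

55.3°C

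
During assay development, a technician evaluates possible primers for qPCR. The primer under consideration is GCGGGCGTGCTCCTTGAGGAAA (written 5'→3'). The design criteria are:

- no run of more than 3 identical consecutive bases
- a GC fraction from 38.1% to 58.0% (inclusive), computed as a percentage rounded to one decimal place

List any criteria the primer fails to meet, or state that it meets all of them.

Fails: GC content.

Base counts: A=4, T=4, G=9, C=5 (length 22).
homopolymer run: longest run = 3 ✓
GC content: GC 14/22 = 63.6%, outside 38.1–58.0% ✗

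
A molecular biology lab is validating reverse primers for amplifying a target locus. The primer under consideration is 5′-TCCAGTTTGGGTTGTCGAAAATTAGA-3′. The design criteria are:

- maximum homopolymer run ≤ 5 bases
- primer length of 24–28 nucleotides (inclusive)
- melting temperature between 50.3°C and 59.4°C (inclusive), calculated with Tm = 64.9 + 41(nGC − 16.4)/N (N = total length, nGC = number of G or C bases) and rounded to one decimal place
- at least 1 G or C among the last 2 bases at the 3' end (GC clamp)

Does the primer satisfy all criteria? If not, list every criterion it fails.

Meets all criteria.

Base counts: A=7, T=9, G=7, C=3 (length 26).
homopolymer run: longest run = 4 ✓
length: length 26 ✓
Tm: Tm = 64.9 + 41·(10 − 16.4)/26 = 54.8°C ✓
GC clamp: 3' end GA has 1 G/C ✓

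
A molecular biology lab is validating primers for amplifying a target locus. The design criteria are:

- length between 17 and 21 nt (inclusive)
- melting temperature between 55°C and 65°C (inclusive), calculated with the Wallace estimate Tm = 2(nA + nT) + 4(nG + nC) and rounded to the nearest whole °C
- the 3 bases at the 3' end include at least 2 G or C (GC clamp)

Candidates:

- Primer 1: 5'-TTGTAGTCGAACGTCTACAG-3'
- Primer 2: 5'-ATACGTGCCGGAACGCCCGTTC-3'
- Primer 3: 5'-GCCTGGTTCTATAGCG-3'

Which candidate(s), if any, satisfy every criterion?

Primer 1 only.

Primer 1 (20 nt, A=5 T=6 G=5 C=4): length 20 ✓; Tm = 2·11 + 4·9 = 58°C ✓; 3' end CAG has 2 G/C ✓ — passes.
Primer 2 (22 nt, A=4 T=4 G=6 C=8): length 22, outside 17–21 ✗; Tm = 2·8 + 4·14 = 72°C, outside 55–65°C ✗; 3' end TTC has 1 G/C, need ≥2 ✗ — fails.
Primer 3 (16 nt, A=2 T=5 G=5 C=4): length 16, outside 17–21 ✗; Tm = 2·7 + 4·9 = 50°C, outside 55–65°C ✗; 3' end GCG has 3 G/C ✓ — fails.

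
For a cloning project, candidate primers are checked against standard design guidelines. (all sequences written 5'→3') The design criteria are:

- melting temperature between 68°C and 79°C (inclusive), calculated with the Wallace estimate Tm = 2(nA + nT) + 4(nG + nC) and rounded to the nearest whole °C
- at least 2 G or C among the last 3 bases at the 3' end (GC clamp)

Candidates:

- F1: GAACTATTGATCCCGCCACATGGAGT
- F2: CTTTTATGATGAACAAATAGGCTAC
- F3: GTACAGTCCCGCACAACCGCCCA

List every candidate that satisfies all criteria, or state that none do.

F3 only.

F1 (26 nt, A=7 T=6 G=6 C=7): Tm = 2·13 + 4·13 = 78°C ✓; 3' end AGT has 1 G/C, need ≥2 ✗ — fails.
F2 (25 nt, A=9 T=8 G=4 C=4): Tm = 2·17 + 4·8 = 66°C, outside 68–79°C ✗; 3' end TAC has 1 G/C, need ≥2 ✗ — fails.
F3 (23 nt, A=6 T=2 G=4 C=11): Tm = 2·8 + 4·15 = 76°C ✓; 3' end CCA has 2 G/C ✓ — passes.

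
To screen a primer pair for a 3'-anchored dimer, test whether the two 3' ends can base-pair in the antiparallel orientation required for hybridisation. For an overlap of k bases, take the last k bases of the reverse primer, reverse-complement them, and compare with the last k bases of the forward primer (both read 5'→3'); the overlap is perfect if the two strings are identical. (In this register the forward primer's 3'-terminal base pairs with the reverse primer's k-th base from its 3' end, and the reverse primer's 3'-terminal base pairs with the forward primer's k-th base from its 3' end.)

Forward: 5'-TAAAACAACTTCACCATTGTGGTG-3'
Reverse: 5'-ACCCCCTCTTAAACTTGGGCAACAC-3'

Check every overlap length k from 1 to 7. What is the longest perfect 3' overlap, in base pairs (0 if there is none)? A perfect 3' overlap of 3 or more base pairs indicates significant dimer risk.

Last 7 bases (5'→3') — forward …TGTGGTG, reverse …GCAACAC.
Reverse complement of the reverse primer's last 7 bases: GTGTTGC; its first k bases are the reverse complement of the reverse primer's last k bases, so a perfect k-base overlap needs the forward primer's last k bases to equal them.
Comparing (forward last k vs required): k=1: G vs G ✓; k=2: TG vs GT ✗; k=3: GTG vs GTG ✓; k=4: GGTG vs GTGT ✗; k=5: TGGTG vs GTGTT ✗; k=6: GTGGTG vs GTGTTG ✗; k=7: TGTGGTG vs GTGTTGC ✗.
Perfect overlaps at k = 1, 3; the largest is 3.

Longest perfect overlap: 3 complementary base pairs; significant dimer risk (threshold 3).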